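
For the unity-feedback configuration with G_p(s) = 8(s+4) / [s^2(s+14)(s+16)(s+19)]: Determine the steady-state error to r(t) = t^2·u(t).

G_p(s) has two factors of s in the denominator, so the system is type 2.
K_a = lim_{s→0} s^2·G_p(s) = 8·4 / (14·16·19) = 1/133.
r(t) = t^2 gives R(s) = 2/s^3.
e_ss = 2/K_a = 2/(1/133) = 266.

266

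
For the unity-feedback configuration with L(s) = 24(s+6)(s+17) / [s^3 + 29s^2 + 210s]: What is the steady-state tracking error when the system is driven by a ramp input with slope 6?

35/68

Lowest-order denominator term is 210s, so the open loop has 1 pole at the origin → type 1 system.
K_v = lim_{s→0} s·L(s) = 24·6·17 / 210 = 408/35.
e_ss = 6/K_v = 6/(408/35) = 35/68.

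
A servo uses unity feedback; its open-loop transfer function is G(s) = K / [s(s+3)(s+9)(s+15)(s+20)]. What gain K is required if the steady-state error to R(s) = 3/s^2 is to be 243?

100

System type = 1 (one pole at s=0).
K_v = lim_{s→0} s·G(s) = K / (3·9·15·20) = (1/8100)·K.
e_ss = 3/K_v = 243 ⇒ K_v = 1/81 ⇒ K = (1/81)/(1/8100) = 100.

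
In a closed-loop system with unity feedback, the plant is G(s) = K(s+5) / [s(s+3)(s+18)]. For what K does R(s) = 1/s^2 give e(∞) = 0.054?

G(s) has one factor of s in the denominator, so the system is type 1.
K_v = lim_{s→0} s·G(s) = K·5 / (3·18) = (5/54)·K.
e_ss = 1/K_v = 0.054 ⇒ K_v = 500/27 ⇒ K = (500/27)/(5/54) = 200.

200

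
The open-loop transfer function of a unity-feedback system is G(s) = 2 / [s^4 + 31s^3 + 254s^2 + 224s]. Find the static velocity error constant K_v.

1/112

The denominator has no term below 224s — 1 pole at s=0, type 1.
K_v = lim_{s→0} s·G(s) = 2 / 224 = 1/112.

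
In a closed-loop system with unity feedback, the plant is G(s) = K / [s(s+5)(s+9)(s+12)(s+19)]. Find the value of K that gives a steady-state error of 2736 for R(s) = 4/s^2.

15

System type = 1 (one pole at s=0).
K_v = lim_{s→0} s·G(s) = K / (5·9·12·19) = (1/10260)·K.
e_ss = 4/K_v = 2736 ⇒ K_v = 1/684 ⇒ K = (1/684)/(1/10260) = 15.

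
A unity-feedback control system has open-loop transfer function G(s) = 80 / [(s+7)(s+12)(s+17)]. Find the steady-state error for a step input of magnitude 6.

G(s) has no factors of s in the denominator, so the system is type 0.
K_p = lim_{s→0} G(s) = 80 / (7·12·17) = 20/357.
e_ss = 6/(1 + K_p) = 6/(377/357) = 2142/377.

2142/377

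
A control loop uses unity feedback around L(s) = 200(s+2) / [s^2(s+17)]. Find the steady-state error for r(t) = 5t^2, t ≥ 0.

0.425

System type = 2 (two poles at s=0).
K_a = lim_{s→0} s^2·L(s) = 200·2 / (17) = 400/17.
r(t) = 5t^2 gives R(s) = 10/s^3.
e_ss = 10/K_a = 10/(400/17) = 0.425.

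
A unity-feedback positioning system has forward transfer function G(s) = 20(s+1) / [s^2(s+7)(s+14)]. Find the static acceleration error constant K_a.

10/49

System type = 2 (two poles at s=0).
K_a = lim_{s→0} s^2·G(s) = 20·1 / (7·14) = 10/49.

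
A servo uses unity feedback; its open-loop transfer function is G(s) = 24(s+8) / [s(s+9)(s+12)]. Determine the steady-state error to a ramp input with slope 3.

1.6875

System type = 1 (one pole at s=0).
K_v = lim_{s→0} s·G(s) = 24·8 / (9·12) = 16/9.
e_ss = 3/K_v = 3/(16/9) = 1.6875.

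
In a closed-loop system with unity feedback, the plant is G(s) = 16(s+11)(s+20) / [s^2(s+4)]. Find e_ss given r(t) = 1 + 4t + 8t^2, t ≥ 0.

The open loop has two poles at the origin → type 2 system. By superposition:
  • 1: tracked with zero error.
  • 4t: tracked with zero error.
  • 8t^2: e_ss = 16/K_a with K_a=880 → 1/55.
Total e_ss = 1/55.

1/55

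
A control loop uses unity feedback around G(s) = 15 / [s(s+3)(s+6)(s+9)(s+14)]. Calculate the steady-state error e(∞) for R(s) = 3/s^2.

453.6

G(s) has one factor of s in the denominator, so the system is type 1.
K_v = lim_{s→0} s·G(s) = 15 / (3·6·9·14) = 5/756.
e_ss = 3/K_v = 3/(5/756) = 453.6.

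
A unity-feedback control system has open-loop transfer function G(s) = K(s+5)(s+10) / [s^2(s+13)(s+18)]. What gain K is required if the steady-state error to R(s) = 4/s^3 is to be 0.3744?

System type = 2 (two poles at s=0).
K_a = lim_{s→0} s^2·G(s) = K·5·10 / (13·18) = (25/117)·K.
e_ss = 4/K_a = 0.3744 ⇒ K_a = 1250/117 ⇒ K = (1250/117)/(25/117) = 50.

50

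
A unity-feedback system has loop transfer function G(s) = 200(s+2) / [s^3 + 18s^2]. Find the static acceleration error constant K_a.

200/9

Factoring s^2 from the denominator leaves a polynomial with constant term 18, so the system is type 2.
K_a = lim_{s→0} s^2·G(s) = 200·2 / 18 = 200/9.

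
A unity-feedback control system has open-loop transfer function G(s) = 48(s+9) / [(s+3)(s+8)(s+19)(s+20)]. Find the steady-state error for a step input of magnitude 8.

No free integrators in G(s): this is a type 0 system.
K_p = lim_{s→0} G(s) = 48·9 / (3·8·19·20) = 9/190.
e_ss = 8/(1 + K_p) = 8/(199/190) = 1520/199.

1520/199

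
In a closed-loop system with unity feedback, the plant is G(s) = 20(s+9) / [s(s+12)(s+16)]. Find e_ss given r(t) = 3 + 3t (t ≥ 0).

The open loop has one pole at the origin → type 1 system. By superposition:
  • 3: tracked with zero error.
  • 3t: e_ss = 3/K_v with K_v=0.9375 → 3.2.
Total e_ss = 3.2.

3.2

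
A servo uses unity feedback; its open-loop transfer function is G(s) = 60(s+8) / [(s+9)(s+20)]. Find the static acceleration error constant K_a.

0

System type = 0 (no poles at s=0).
K_a = lim_{s→0} s^2·G(s) = 0 (the extra factor of s kills the finite limit).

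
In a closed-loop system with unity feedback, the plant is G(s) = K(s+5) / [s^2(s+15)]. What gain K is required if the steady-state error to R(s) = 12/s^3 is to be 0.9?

40

The open loop has two poles at the origin → type 2 system.
K_a = lim_{s→0} s^2·G(s) = K·5 / (15) = (1/3)·K.
e_ss = 12/K_a = 0.9 ⇒ K_a = 40/3 ⇒ K = (40/3)/(1/3) = 40.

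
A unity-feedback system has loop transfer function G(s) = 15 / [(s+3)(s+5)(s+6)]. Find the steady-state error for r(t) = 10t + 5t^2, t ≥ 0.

infinity

System type = 0 (no poles at s=0). Treating each term separately:
  • 10t: a type-0 system cannot track it, e_ss → ∞.
  • 5t^2: a type-0 system cannot track it, e_ss → ∞.
The unbounded component dominates.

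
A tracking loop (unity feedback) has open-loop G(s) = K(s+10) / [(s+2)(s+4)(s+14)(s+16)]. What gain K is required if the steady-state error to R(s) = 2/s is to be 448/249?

G(s) has no factors of s in the denominator, so the system is type 0.
K_p = lim_{s→0} G(s) = K·10 / (2·4·14·16) = (5/896)·K.
e_ss = 2/(1 + K_p) = 448/249 ⇒ 1 + (5/896)·K = 249/224 ⇒ K = 20.

20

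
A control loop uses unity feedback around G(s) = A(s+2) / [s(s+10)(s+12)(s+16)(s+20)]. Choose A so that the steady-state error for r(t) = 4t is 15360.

One free integrator in G(s): this is a type 1 system.
K_v = lim_{s→0} s·G(s) = A·2 / (10·12·16·20) = (1/19200)·A.
e_ss = 4/K_v = 15360 ⇒ K_v = 1/3840 ⇒ A = (1/3840)/(1/19200) = 5.

5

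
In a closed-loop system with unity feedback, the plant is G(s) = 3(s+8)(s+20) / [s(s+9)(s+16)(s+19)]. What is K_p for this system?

K_p = lim_{s→0} G(s); with 1 pole at the origin the limit diverges, so K_p = ∞.

infinity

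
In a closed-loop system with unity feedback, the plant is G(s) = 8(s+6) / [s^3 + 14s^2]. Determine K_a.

Lowest-order denominator term is 14s^2, so the open loop has 2 poles at the origin → type 2 system.
K_a = lim_{s→0} s^2·G(s) = 8·6 / 14 = 24/7.

24/7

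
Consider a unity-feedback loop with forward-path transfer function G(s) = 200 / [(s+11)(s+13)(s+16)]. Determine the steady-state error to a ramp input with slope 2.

G(s) has no factors of s in the denominator, so the system is type 0.
K_v = lim_{s→0} s·G(s) = 0; the steady-state error to this ramp input grows without bound.

infinity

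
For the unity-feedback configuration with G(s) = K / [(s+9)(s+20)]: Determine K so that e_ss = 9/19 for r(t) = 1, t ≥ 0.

G(s) has no factors of s in the denominator, so the system is type 0.
K_p = lim_{s→0} G(s) = K / (9·20) = (1/180)·K.
e_ss = 1/(1 + K_p) = 9/19 ⇒ 1 + (1/180)·K = 19/9 ⇒ K = 200.

200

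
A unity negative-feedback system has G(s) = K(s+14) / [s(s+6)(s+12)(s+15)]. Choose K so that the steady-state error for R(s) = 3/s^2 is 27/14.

System type = 1 (one pole at s=0).
K_v = lim_{s→0} s·G(s) = K·14 / (6·12·15) = (7/540)·K.
e_ss = 3/K_v = 27/14 ⇒ K_v = 14/9 ⇒ K = (14/9)/(7/540) = 120.

120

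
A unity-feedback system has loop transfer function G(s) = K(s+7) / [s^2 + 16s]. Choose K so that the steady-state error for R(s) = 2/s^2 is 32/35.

The denominator has no term below 16s — 1 pole at s=0, type 1.
K_v = lim_{s→0} s·G(s) = K·7 / 16 = 0.4375·K.
e_ss = 2/K_v = 32/35 ⇒ K_v = 2.1875 ⇒ K = 2.1875/0.4375 = 5.

5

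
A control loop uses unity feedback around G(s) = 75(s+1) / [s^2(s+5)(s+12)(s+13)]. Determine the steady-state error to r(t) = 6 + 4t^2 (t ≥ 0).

83.2

The open loop has two poles at the origin → type 2 system. Taking each input component in turn:
  • 6: tracked with zero error.
  • 4t^2: e_ss = 8/K_a with K_a=5/52 → 83.2.
Total e_ss = 83.2.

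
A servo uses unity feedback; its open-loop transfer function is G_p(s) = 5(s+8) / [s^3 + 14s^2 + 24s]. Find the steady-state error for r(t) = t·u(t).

Lowest-order denominator term is 24s, so the open loop has 1 pole at the origin → type 1 system.
K_v = lim_{s→0} s·G_p(s) = 5·8 / 24 = 5/3.
e_ss = 1/K_v = 1/(5/3) = 0.6.

0.6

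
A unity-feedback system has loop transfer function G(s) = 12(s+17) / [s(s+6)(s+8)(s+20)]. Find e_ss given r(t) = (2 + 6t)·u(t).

480/17

The open loop has one pole at the origin → type 1 system. Taking each input component in turn:
  • 2: tracked with zero error.
  • 6t: e_ss = 6/K_v with K_v=0.2125 → 480/17.
Total e_ss = 480/17.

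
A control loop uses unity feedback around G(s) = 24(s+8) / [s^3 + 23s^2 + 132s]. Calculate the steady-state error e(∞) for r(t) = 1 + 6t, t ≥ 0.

4.125

Factoring s from the denominator leaves a polynomial with constant term 132, so the system is type 1. Treating each term separately:
  • 1: tracked with zero error.
  • 6t: e_ss = 6/K_v with K_v=16/11 → 4.125.
Total e_ss = 4.125.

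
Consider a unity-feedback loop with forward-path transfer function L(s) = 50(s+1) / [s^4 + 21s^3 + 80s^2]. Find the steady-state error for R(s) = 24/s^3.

The denominator has no term below 80s^2 — 2 poles at s=0, type 2.
K_a = lim_{s→0} s^2·L(s) = 50·1 / 80 = 0.625.
r(t) = 12t^2 gives R(s) = 24/s^3.
e_ss = 24/K_a = 24/0.625 = 38.4.

38.4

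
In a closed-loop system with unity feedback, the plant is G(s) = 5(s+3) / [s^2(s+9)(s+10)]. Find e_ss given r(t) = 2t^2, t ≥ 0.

24

Two free integrators in G(s): this is a type 2 system.
K_a = lim_{s→0} s^2·G(s) = 5·3 / (9·10) = 1/6.
r(t) = 2t^2 gives R(s) = 4/s^3.
e_ss = 4/K_a = 4/(1/6) = 24.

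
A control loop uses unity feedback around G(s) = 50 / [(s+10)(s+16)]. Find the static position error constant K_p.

0.3125

System type = 0 (no poles at s=0).
K_p = lim_{s→0} G(s) = 50 / (10·16) = 0.3125.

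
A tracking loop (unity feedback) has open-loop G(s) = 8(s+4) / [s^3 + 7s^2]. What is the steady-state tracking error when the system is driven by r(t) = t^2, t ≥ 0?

Lowest-order denominator term is 7s^2, so the open loop has 2 poles at the origin → type 2 system.
K_a = lim_{s→0} s^2·G(s) = 8·4 / 7 = 32/7.
r(t) = t^2 gives R(s) = 2/s^3.
e_ss = 2/K_a = 2/(32/7) = 0.4375.

0.4375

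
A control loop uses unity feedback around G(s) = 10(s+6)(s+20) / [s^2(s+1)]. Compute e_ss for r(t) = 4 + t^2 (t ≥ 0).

System type = 2 (two poles at s=0). Treating each term separately:
  • 4: tracked with zero error.
  • t^2: e_ss = 2/K_a with K_a=1200 → 1/600.
Total e_ss = 1/600.

1/600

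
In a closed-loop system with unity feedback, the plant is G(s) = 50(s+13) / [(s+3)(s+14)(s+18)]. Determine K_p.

325/378

The open loop has no poles at the origin → type 0 system.
K_p = lim_{s→0} G(s) = 50·13 / (3·14·18) = 325/378.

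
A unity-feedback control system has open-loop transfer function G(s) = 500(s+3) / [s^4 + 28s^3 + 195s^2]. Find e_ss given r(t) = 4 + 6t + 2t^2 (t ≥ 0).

0.52

The denominator has no term below 195s^2 — 2 poles at s=0, type 2. By superposition:
  • 4: tracked with zero error.
  • 6t: tracked with zero error.
  • 2t^2: e_ss = 4/K_a with K_a=100/13 → 0.52.
Total e_ss = 0.52.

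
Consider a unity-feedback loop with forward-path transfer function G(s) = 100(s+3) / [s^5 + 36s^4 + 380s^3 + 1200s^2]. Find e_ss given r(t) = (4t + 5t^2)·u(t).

40

Factoring s^2 from the denominator leaves a polynomial with constant term 1200, so the system is type 2. By superposition:
  • 4t: tracked with zero error.
  • 5t^2: e_ss = 10/K_a with K_a=0.25 → 40.
Total e_ss = 40.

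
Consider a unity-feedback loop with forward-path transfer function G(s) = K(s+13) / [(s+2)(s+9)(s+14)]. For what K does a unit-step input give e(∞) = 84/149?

15

G(s) has no factors of s in the denominator, so the system is type 0.
K_p = lim_{s→0} G(s) = K·13 / (2·9·14) = (13/252)·K.
e_ss = 1/(1 + K_p) = 84/149 ⇒ 1 + (13/252)·K = 149/84 ⇒ K = 15.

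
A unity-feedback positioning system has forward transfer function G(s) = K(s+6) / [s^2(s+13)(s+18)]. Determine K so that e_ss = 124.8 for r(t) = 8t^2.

5

The open loop has two poles at the origin → type 2 system.
K_a = lim_{s→0} s^2·G(s) = K·6 / (13·18) = (1/39)·K.
e_ss = 16/K_a = 124.8 ⇒ K_a = 5/39 ⇒ K = (5/39)/(1/39) = 5.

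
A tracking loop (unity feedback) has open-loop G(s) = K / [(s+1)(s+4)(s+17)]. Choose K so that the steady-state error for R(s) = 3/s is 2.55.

No free integrators in G(s): this is a type 0 system.
K_p = lim_{s→0} G(s) = K / (1·4·17) = (1/68)·K.
e_ss = 3/(1 + K_p) = 2.55 ⇒ 1 + (1/68)·K = 20/17 ⇒ K = 12.

12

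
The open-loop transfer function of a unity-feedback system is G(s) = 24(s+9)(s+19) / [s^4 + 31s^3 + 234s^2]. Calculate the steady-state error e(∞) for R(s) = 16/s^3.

Factoring s^2 from the denominator leaves a polynomial with constant term 234, so the system is type 2.
K_a = lim_{s→0} s^2·G(s) = 24·9·19 / 234 = 228/13.
r(t) = 8t^2 gives R(s) = 16/s^3.
e_ss = 16/K_a = 16/(228/13) = 52/57.

52/57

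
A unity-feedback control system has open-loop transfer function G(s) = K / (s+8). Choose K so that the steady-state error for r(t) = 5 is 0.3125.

120

The open loop has no poles at the origin → type 0 system.
K_p = lim_{s→0} G(s) = K / (8) = 0.125·K.
e_ss = 5/(1 + K_p) = 0.3125 ⇒ 1 + 0.125·K = 16 ⇒ K = 120.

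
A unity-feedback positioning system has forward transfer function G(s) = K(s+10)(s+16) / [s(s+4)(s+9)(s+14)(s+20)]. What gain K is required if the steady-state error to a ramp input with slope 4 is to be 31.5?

System type = 1 (one pole at s=0).
K_v = lim_{s→0} s·G(s) = K·10·16 / (4·9·14·20) = (1/63)·K.
e_ss = 4/K_v = 31.5 ⇒ K_v = 8/63 ⇒ K = (8/63)/(1/63) = 8.

8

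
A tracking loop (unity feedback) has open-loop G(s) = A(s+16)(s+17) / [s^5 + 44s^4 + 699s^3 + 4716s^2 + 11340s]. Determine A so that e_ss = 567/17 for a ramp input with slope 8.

Factoring s from the denominator leaves a polynomial with constant term 11340, so the system is type 1.
K_v = lim_{s→0} s·G(s) = A·16·17 / 11340 = (68/2835)·A.
e_ss = 8/K_v = 567/17 ⇒ K_v = 136/567 ⇒ A = (136/567)/(68/2835) = 10.

10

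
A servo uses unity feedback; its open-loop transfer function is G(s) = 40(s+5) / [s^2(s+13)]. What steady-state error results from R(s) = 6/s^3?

0.39

System type = 2 (two poles at s=0).
K_a = lim_{s→0} s^2·G(s) = 40·5 / (13) = 200/13.
r(t) = 3t^2 gives R(s) = 6/s^3.
e_ss = 6/K_a = 6/(200/13) = 0.39.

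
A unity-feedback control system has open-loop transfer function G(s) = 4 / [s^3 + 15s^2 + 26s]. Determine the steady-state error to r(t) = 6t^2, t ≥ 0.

Lowest-order denominator term is 26s, so the open loop has 1 pole at the origin → type 1 system.
For a type-1 system K_a = 0, so e_ss to a parabolic input is unbounded.

infinity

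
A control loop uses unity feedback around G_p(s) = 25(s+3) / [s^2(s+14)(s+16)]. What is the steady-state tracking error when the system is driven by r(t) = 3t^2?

Two free integrators in G_p(s): this is a type 2 system.
K_a = lim_{s→0} s^2·G_p(s) = 25·3 / (14·16) = 75/224.
r(t) = 3t^2 gives R(s) = 6/s^3.
e_ss = 6/K_a = 6/(75/224) = 17.92.

17.92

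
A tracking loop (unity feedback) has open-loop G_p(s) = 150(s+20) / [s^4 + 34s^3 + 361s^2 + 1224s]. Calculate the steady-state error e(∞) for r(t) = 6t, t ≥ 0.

Factoring s from the denominator leaves a polynomial with constant term 1224, so the system is type 1.
K_v = lim_{s→0} s·G_p(s) = 150·20 / 1224 = 125/51.
e_ss = 6/K_v = 6/(125/51) = 2.448.

2.448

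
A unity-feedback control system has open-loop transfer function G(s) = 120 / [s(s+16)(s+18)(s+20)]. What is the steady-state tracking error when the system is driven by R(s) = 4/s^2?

System type = 1 (one pole at s=0).
K_v = lim_{s→0} s·G(s) = 120 / (16·18·20) = 1/48.
e_ss = 4/K_v = 4/(1/48) = 192.

192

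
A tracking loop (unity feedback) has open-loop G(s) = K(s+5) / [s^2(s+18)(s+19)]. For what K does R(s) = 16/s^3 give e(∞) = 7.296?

150

System type = 2 (two poles at s=0).
K_a = lim_{s→0} s^2·G(s) = K·5 / (18·19) = (5/342)·K.
e_ss = 16/K_a = 7.296 ⇒ K_a = 125/57 ⇒ K = (125/57)/(5/342) = 150.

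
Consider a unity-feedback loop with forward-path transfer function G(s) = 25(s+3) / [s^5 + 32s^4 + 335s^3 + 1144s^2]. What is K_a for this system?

Lowest-order denominator term is 1144s^2, so the open loop has 2 poles at the origin → type 2 system.
K_a = lim_{s→0} s^2·G(s) = 25·3 / 1144 = 75/1144.

75/1144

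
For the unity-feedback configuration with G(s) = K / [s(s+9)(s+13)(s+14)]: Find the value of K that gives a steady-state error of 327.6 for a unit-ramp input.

G(s) has one factor of s in the denominator, so the system is type 1.
K_v = lim_{s→0} s·G(s) = K / (9·13·14) = (1/1638)·K.
e_ss = 1/K_v = 327.6 ⇒ K_v = 5/1638 ⇒ K = (5/1638)/(1/1638) = 5.

5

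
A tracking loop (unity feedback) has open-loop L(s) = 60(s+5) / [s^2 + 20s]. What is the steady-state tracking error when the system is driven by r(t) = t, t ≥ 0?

1/15

The denominator has no term below 20s — 1 pole at s=0, type 1.
K_v = lim_{s→0} s·L(s) = 60·5 / 20 = 15.
e_ss = 1/K_v = 1/15.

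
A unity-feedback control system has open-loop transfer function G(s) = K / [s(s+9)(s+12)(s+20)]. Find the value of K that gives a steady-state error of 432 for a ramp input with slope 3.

15

System type = 1 (one pole at s=0).
K_v = lim_{s→0} s·G(s) = K / (9·12·20) = (1/2160)·K.
e_ss = 3/K_v = 432 ⇒ K_v = 1/144 ⇒ K = (1/144)/(1/2160) = 15.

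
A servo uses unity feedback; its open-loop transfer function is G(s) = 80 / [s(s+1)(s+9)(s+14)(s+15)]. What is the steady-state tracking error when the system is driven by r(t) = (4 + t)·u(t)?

One free integrator in G(s): this is a type 1 system. Taking each input component in turn:
  • 4: tracked with zero error.
  • t: e_ss = 1/K_v with K_v=8/189 → 23.625.
Total e_ss = 23.625.

23.625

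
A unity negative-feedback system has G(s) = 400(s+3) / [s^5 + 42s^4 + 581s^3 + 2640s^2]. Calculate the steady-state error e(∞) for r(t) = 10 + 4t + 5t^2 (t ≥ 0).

22

Factoring s^2 from the denominator leaves a polynomial with constant term 2640, so the system is type 2. Treating each term separately:
  • 10: tracked with zero error.
  • 4t: tracked with zero error.
  • 5t^2: e_ss = 10/K_a with K_a=5/11 → 22.
Total e_ss = 22.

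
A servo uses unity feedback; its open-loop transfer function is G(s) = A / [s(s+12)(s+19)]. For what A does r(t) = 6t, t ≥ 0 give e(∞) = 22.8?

The open loop has one pole at the origin → type 1 system.
K_v = lim_{s→0} s·G(s) = A / (12·19) = (1/228)·A.
e_ss = 6/K_v = 22.8 ⇒ K_v = 5/19 ⇒ A = (5/19)/(1/228) = 60.

60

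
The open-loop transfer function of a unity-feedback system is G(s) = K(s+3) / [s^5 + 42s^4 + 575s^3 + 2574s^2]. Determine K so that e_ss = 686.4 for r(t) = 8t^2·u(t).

20

The denominator has no term below 2574s^2 — 2 poles at s=0, type 2.
K_a = lim_{s→0} s^2·G(s) = K·3 / 2574 = (1/858)·K.
e_ss = 16/K_a = 686.4 ⇒ K_a = 10/429 ⇒ K = (10/429)/(1/858) = 20.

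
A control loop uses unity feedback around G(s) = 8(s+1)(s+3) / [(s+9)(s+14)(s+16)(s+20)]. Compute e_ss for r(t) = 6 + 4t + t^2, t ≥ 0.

infinity

No free integrators in G(s): this is a type 0 system. Treating each term separately:
  • 6: e_ss = 6/(1+K_p) with K_p=1/1680 → 10080/1681.
  • 4t: a type-0 system cannot track it, e_ss → ∞.
  • t^2: a type-0 system cannot track it, e_ss → ∞.
The unbounded component dominates.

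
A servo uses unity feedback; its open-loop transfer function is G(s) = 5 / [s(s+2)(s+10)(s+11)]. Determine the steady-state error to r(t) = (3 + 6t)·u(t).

264

The open loop has one pole at the origin → type 1 system. Treating each term separately:
  • 3: tracked with zero error.
  • 6t: e_ss = 6/K_v with K_v=1/44 → 264.
Total e_ss = 264.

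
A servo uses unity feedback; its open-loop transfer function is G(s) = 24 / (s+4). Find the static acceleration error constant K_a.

No free integrators in G(s): this is a type 0 system.
K_a = lim_{s→0} s^2·G(s) = 0 (the extra factor of s kills the finite limit).

0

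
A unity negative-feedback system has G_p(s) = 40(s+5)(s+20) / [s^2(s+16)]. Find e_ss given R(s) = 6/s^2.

The open loop has two poles at the origin → type 2 system.
K_v = ∞ for a type-2 system; e_ss to a ramp is zero.

0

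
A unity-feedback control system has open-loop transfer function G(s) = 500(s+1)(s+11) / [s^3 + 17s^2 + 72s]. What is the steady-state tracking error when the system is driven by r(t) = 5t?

Factoring s from the denominator leaves a polynomial with constant term 72, so the system is type 1.
K_v = lim_{s→0} s·G(s) = 500·1·11 / 72 = 1375/18.
e_ss = 5/K_v = 5/(1375/18) = 18/275.

18/275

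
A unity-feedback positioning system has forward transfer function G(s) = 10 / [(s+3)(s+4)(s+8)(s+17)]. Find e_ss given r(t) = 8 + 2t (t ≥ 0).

G(s) has no factors of s in the denominator, so the system is type 0. Taking each input component in turn:
  • 8: e_ss = 8/(1+K_p) with K_p=5/816 → 6528/821.
  • 2t: a type-0 system cannot track it, e_ss → ∞.
The unbounded component dominates.

infinity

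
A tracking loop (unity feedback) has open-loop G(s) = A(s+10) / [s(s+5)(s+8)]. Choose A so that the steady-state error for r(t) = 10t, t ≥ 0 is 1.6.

25

The open loop has one pole at the origin → type 1 system.
K_v = lim_{s→0} s·G(s) = A·10 / (5·8) = 0.25·A.
e_ss = 10/K_v = 1.6 ⇒ K_v = 6.25 ⇒ A = 6.25/0.25 = 25.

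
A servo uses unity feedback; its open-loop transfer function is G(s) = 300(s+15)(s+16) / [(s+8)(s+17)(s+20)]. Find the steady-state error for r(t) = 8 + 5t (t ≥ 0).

System type = 0 (no poles at s=0). Treating each term separately:
  • 8: e_ss = 8/(1+K_p) with K_p=450/17 → 136/467.
  • 5t: a type-0 system cannot track it, e_ss → ∞.
The unbounded component dominates.

infinity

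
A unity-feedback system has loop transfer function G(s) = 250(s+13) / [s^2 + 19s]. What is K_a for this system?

Factoring s from the denominator leaves a polynomial with constant term 19, so the system is type 1.
K_a = lim_{s→0} s^2·G(s) = 0 (the extra factor of s kills the finite limit).

0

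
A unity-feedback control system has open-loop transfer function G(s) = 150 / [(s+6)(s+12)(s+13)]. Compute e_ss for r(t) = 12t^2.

infinity

G(s) has no factors of s in the denominator, so the system is type 0.
For a type-0 system K_a = 0, so e_ss to a parabolic input is unbounded.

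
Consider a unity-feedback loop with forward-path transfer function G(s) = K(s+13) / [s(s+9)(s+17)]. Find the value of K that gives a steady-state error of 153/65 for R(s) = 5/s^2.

25

G(s) has one factor of s in the denominator, so the system is type 1.
K_v = lim_{s→0} s·G(s) = K·13 / (9·17) = (13/153)·K.
e_ss = 5/K_v = 153/65 ⇒ K_v = 325/153 ⇒ K = (325/153)/(13/153) = 25.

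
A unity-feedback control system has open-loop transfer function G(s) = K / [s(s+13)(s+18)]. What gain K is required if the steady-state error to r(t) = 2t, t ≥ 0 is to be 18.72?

The open loop has one pole at the origin → type 1 system.
K_v = lim_{s→0} s·G(s) = K / (13·18) = (1/234)·K.
e_ss = 2/K_v = 18.72 ⇒ K_v = 25/234 ⇒ K = (25/234)/(1/234) = 25.

25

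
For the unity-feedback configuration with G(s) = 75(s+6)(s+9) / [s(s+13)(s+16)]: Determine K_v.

2025/104

System type = 1 (one pole at s=0).
K_v = lim_{s→0} s·G(s) = 75·6·9 / (13·16) = 2025/104.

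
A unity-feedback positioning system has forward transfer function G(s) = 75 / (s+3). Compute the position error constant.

25

System type = 0 (no poles at s=0).
K_p = lim_{s→0} G(s) = 75 / (3) = 25.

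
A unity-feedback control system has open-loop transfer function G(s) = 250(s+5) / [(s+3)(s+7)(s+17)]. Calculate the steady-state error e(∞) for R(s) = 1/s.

357/1607

G(s) has no factors of s in the denominator, so the system is type 0.
K_p = lim_{s→0} G(s) = 250·5 / (3·7·17) = 1250/357.
e_ss = 1/(1 + K_p) = 1/(1607/357) = 357/1607.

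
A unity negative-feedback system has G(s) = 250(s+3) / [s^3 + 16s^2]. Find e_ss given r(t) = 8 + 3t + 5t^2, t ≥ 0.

The denominator has no term below 16s^2 — 2 poles at s=0, type 2. By superposition:
  • 8: tracked with zero error.
  • 3t: tracked with zero error.
  • 5t^2: e_ss = 10/K_a with K_a=46.875 → 16/75.
Total e_ss = 16/75.

16/75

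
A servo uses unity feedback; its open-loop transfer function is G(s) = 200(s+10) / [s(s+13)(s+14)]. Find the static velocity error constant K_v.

System type = 1 (one pole at s=0).
K_v = lim_{s→0} s·G(s) = 200·10 / (13·14) = 1000/91.

1000/91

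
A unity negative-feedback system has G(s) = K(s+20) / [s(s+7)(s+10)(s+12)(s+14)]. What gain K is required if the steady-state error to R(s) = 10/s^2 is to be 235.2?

25

The open loop has one pole at the origin → type 1 system.
K_v = lim_{s→0} s·G(s) = K·20 / (7·10·12·14) = (1/588)·K.
e_ss = 10/K_v = 235.2 ⇒ K_v = 25/588 ⇒ K = (25/588)/(1/588) = 25.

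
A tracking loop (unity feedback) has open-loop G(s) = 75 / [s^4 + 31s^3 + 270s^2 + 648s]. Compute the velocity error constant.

Factoring s from the denominator leaves a polynomial with constant term 648, so the system is type 1.
K_v = lim_{s→0} s·G(s) = 75 / 648 = 25/216.

25/216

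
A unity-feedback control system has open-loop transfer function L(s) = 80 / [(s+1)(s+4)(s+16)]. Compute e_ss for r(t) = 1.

No free integrators in L(s): this is a type 0 system.
K_p = lim_{s→0} L(s) = 80 / (1·4·16) = 1.25.
e_ss = 1/(1 + K_p) = 1/2.25 = 4/9.

4/9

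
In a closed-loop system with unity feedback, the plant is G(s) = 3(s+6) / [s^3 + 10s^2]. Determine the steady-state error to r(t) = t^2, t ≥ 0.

Factoring s^2 from the denominator leaves a polynomial with constant term 10, so the system is type 2.
K_a = lim_{s→0} s^2·G(s) = 3·6 / 10 = 1.8.
r(t) = t^2 gives R(s) = 2/s^3.
e_ss = 2/K_a = 2/1.8 = 10/9.

10/9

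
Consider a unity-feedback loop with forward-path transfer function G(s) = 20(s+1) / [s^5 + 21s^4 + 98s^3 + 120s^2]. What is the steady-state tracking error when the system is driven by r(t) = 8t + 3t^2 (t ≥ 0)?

36

The denominator has no term below 120s^2 — 2 poles at s=0, type 2. By superposition:
  • 8t: tracked with zero error.
  • 3t^2: e_ss = 6/K_a with K_a=1/6 → 36.
Total e_ss = 36.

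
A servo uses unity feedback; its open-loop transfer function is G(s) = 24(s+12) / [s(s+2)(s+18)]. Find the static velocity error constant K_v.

One free integrator in G(s): this is a type 1 system.
K_v = lim_{s→0} s·G(s) = 24·12 / (2·18) = 8.

8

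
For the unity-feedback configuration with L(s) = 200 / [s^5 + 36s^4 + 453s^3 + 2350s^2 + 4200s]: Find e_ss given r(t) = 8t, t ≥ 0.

Lowest-order denominator term is 4200s, so the open loop has 1 pole at the origin → type 1 system.
K_v = lim_{s→0} s·L(s) = 200 / 4200 = 1/21.
e_ss = 8/K_v = 8/(1/21) = 168.

168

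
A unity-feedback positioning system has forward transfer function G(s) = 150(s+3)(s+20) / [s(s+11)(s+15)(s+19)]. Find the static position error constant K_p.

infinity

K_p = lim_{s→0} G(s); with 1 pole at the origin the limit diverges, so K_p = ∞.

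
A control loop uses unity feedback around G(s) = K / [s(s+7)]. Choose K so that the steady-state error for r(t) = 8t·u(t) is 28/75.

150

One free integrator in G(s): this is a type 1 system.
K_v = lim_{s→0} s·G(s) = K / (7) = (1/7)·K.
e_ss = 8/K_v = 28/75 ⇒ K_v = 150/7 ⇒ K = (150/7)/(1/7) = 150.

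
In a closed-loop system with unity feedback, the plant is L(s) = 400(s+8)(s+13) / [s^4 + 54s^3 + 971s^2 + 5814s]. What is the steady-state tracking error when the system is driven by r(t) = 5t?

2907/4160

Factoring s from the denominator leaves a polynomial with constant term 5814, so the system is type 1.
K_v = lim_{s→0} s·L(s) = 400·8·13 / 5814 = 20800/2907.
e_ss = 5/K_v = 5/(20800/2907) = 2907/4160.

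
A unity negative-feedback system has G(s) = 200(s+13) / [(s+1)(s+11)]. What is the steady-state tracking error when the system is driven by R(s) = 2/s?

No free integrators in G(s): this is a type 0 system.
K_p = lim_{s→0} G(s) = 200·13 / (1·11) = 2600/11.
e_ss = 2/(1 + K_p) = 2/(2611/11) = 22/2611.

22/2611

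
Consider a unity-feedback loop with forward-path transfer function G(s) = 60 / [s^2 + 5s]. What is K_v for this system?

12

The denominator has no term below 5s — 1 pole at s=0, type 1.
K_v = lim_{s→0} s·G(s) = 60 / 5 = 12.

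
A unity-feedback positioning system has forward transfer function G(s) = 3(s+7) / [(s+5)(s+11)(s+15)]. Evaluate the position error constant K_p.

7/275

No free integrators in G(s): this is a type 0 system.
K_p = lim_{s→0} G(s) = 3·7 / (5·11·15) = 7/275.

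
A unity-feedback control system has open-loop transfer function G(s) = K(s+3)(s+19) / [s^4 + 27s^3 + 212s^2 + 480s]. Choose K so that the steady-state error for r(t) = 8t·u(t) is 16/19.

Factoring s from the denominator leaves a polynomial with constant term 480, so the system is type 1.
K_v = lim_{s→0} s·G(s) = K·3·19 / 480 = (19/160)·K.
e_ss = 8/K_v = 16/19 ⇒ K_v = 9.5 ⇒ K = 9.5/(19/160) = 80.

80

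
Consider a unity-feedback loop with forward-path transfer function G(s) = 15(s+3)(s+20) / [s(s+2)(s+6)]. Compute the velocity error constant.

One free integrator in G(s): this is a type 1 system.
K_v = lim_{s→0} s·G(s) = 15·3·20 / (2·6) = 75.

75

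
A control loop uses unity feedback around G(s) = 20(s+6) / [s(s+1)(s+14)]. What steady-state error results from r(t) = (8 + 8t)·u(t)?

14/15

G(s) has one factor of s in the denominator, so the system is type 1. Treating each term separately:
  • 8: tracked with zero error.
  • 8t: e_ss = 8/K_v with K_v=60/7 → 14/15.
Total e_ss = 14/15.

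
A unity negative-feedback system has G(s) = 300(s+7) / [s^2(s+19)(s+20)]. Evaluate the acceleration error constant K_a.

System type = 2 (two poles at s=0).
K_a = lim_{s→0} s^2·G(s) = 300·7 / (19·20) = 105/19.

105/19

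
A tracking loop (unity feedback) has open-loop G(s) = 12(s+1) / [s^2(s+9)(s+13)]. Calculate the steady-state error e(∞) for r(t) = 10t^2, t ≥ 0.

195

The open loop has two poles at the origin → type 2 system.
K_a = lim_{s→0} s^2·G(s) = 12·1 / (9·13) = 4/39.
r(t) = 10t^2 gives R(s) = 20/s^3.
e_ss = 20/K_a = 20/(4/39) = 195.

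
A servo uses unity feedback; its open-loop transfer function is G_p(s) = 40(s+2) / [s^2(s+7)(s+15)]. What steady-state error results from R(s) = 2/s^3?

2.625

G_p(s) has two factors of s in the denominator, so the system is type 2.
K_a = lim_{s→0} s^2·G_p(s) = 40·2 / (7·15) = 16/21.
r(t) = t^2 gives R(s) = 2/s^3.
e_ss = 2/K_a = 2/(16/21) = 2.625.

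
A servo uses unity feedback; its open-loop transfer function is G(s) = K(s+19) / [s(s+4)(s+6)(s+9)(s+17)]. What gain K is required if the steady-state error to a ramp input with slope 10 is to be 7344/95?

25

One free integrator in G(s): this is a type 1 system.
K_v = lim_{s→0} s·G(s) = K·19 / (4·6·9·17) = (19/3672)·K.
e_ss = 10/K_v = 7344/95 ⇒ K_v = 475/3672 ⇒ K = (475/3672)/(19/3672) = 25.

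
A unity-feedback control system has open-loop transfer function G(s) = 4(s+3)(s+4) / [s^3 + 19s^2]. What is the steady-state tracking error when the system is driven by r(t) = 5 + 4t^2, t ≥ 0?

Lowest-order denominator term is 19s^2, so the open loop has 2 poles at the origin → type 2 system. Treating each term separately:
  • 5: tracked with zero error.
  • 4t^2: e_ss = 8/K_a with K_a=48/19 → 19/6.
Total e_ss = 19/6.

19/6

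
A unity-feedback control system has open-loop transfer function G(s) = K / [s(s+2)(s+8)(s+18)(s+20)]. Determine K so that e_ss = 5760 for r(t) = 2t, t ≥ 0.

2

System type = 1 (one pole at s=0).
K_v = lim_{s→0} s·G(s) = K / (2·8·18·20) = (1/5760)·K.
e_ss = 2/K_v = 5760 ⇒ K_v = 1/2880 ⇒ K = (1/2880)/(1/5760) = 2.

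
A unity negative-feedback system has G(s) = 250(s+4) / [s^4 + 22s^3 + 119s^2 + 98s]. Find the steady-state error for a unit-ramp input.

0.098

Factoring s from the denominator leaves a polynomial with constant term 98, so the system is type 1.
K_v = lim_{s→0} s·G(s) = 250·4 / 98 = 500/49.
e_ss = 1/K_v = 1/(500/49) = 0.098.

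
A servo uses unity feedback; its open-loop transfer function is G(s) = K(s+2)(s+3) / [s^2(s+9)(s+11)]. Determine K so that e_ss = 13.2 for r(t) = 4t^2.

10

System type = 2 (two poles at s=0).
K_a = lim_{s→0} s^2·G(s) = K·2·3 / (9·11) = (2/33)·K.
e_ss = 8/K_a = 13.2 ⇒ K_a = 20/33 ⇒ K = (20/33)/(2/33) = 10.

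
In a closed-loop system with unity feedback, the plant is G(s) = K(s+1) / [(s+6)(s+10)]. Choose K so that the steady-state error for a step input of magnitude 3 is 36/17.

25

G(s) has no factors of s in the denominator, so the system is type 0.
K_p = lim_{s→0} G(s) = K·1 / (6·10) = (1/60)·K.
e_ss = 3/(1 + K_p) = 36/17 ⇒ 1 + (1/60)·K = 17/12 ⇒ K = 25.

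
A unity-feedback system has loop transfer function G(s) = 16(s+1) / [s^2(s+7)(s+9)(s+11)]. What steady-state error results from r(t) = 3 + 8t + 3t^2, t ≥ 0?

259.875

G(s) has two factors of s in the denominator, so the system is type 2. By superposition:
  • 3: tracked with zero error.
  • 8t: tracked with zero error.
  • 3t^2: e_ss = 6/K_a with K_a=16/693 → 259.875.
Total e_ss = 259.875.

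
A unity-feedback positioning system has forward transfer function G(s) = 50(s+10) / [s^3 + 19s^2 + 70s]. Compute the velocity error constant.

50/7

Factoring s from the denominator leaves a polynomial with constant term 70, so the system is type 1.
K_v = lim_{s→0} s·G(s) = 50·10 / 70 = 50/7.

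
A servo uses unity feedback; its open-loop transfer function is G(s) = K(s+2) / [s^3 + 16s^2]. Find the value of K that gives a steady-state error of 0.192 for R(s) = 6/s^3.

250

The denominator has no term below 16s^2 — 2 poles at s=0, type 2.
K_a = lim_{s→0} s^2·G(s) = K·2 / 16 = 0.125·K.
e_ss = 6/K_a = 0.192 ⇒ K_a = 31.25 ⇒ K = 31.25/0.125 = 250.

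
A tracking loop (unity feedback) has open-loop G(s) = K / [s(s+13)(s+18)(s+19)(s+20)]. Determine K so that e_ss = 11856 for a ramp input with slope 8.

60

G(s) has one factor of s in the denominator, so the system is type 1.
K_v = lim_{s→0} s·G(s) = K / (13·18·19·20) = (1/88920)·K.
e_ss = 8/K_v = 11856 ⇒ K_v = 1/1482 ⇒ K = (1/1482)/(1/88920) = 60.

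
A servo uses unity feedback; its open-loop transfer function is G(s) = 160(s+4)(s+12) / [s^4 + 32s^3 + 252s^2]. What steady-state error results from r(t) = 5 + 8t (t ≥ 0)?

0

The denominator has no term below 252s^2 — 2 poles at s=0, type 2. Treating each term separately:
  • 5: tracked with zero error.
  • 8t: tracked with zero error.
Total e_ss = 0.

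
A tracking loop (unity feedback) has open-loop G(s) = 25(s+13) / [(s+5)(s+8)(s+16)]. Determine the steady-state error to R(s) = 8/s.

No free integrators in G(s): this is a type 0 system.
K_p = lim_{s→0} G(s) = 25·13 / (5·8·16) = 65/128.
e_ss = 8/(1 + K_p) = 8/(193/128) = 1024/193.

1024/193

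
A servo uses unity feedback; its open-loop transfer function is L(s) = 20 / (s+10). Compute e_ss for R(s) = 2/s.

System type = 0 (no poles at s=0).
K_p = lim_{s→0} L(s) = 20 / (10) = 2.
e_ss = 2/(1 + K_p) = 2/3.

2/3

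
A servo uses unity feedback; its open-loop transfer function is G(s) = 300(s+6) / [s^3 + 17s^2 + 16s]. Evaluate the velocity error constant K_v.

The denominator has no term below 16s — 1 pole at s=0, type 1.
K_v = lim_{s→0} s·G(s) = 300·6 / 16 = 112.5.

112.5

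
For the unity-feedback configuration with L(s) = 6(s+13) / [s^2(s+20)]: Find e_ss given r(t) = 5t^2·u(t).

100/39

L(s) has two factors of s in the denominator, so the system is type 2.
K_a = lim_{s→0} s^2·L(s) = 6·13 / (20) = 3.9.
r(t) = 5t^2 gives R(s) = 10/s^3.
e_ss = 10/K_a = 10/3.9 = 100/39.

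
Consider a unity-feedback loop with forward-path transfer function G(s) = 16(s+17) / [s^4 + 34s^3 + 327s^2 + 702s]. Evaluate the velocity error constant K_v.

Lowest-order denominator term is 702s, so the open loop has 1 pole at the origin → type 1 system.
K_v = lim_{s→0} s·G(s) = 16·17 / 702 = 136/351.

136/351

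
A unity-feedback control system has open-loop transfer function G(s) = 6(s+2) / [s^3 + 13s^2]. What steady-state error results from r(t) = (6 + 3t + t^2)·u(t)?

13/6

The denominator has no term below 13s^2 — 2 poles at s=0, type 2. Taking each input component in turn:
  • 6: tracked with zero error.
  • 3t: tracked with zero error.
  • t^2: e_ss = 2/K_a with K_a=12/13 → 13/6.
Total e_ss = 13/6.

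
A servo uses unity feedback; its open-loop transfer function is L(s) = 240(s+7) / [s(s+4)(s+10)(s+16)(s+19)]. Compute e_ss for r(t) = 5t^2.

infinity

One free integrator in L(s): this is a type 1 system.
For a type-1 system K_a = 0, so e_ss to a parabolic input is unbounded.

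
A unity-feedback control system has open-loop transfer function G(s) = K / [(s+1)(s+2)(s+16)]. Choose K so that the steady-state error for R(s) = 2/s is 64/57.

25

System type = 0 (no poles at s=0).
K_p = lim_{s→0} G(s) = K / (1·2·16) = (1/32)·K.
e_ss = 2/(1 + K_p) = 64/57 ⇒ 1 + (1/32)·K = 57/32 ⇒ K = 25.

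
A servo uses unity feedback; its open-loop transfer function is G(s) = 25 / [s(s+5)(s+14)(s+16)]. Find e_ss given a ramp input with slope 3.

134.4

System type = 1 (one pole at s=0).
K_v = lim_{s→0} s·G(s) = 25 / (5·14·16) = 5/224.
e_ss = 3/K_v = 3/(5/224) = 134.4.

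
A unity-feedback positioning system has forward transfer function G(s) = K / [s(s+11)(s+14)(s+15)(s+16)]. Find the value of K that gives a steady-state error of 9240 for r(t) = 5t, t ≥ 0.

20

System type = 1 (one pole at s=0).
K_v = lim_{s→0} s·G(s) = K / (11·14·15·16) = (1/36960)·K.
e_ss = 5/K_v = 9240 ⇒ K_v = 1/1848 ⇒ K = (1/1848)/(1/36960) = 20.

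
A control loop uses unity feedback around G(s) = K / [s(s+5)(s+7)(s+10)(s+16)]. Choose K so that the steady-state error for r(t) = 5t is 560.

50

One free integrator in G(s): this is a type 1 system.
K_v = lim_{s→0} s·G(s) = K / (5·7·10·16) = (1/5600)·K.
e_ss = 5/K_v = 560 ⇒ K_v = 1/112 ⇒ K = (1/112)/(1/5600) = 50.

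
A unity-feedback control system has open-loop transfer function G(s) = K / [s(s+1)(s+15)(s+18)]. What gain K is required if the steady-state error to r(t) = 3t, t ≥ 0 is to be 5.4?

The open loop has one pole at the origin → type 1 system.
K_v = lim_{s→0} s·G(s) = K / (1·15·18) = (1/270)·K.
e_ss = 3/K_v = 5.4 ⇒ K_v = 5/9 ⇒ K = (5/9)/(1/270) = 150.

150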